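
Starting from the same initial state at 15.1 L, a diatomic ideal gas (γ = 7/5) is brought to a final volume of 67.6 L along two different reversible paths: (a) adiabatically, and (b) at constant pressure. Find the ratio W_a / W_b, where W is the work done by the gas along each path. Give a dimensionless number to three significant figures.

Path (a) adiabatic: W = P₁V₁(1 − (V₁/V₂)^(γ−1))/(γ−1) → W_a/(P₁V₁) = 1.127.
Path (b) isobaric: W = P₁(V₂ − V₁) → W_b/(P₁V₁) = 3.477.
W_a / W_b = 1.127 / 3.477 = 0.3243.

W_a / W_b ≈ 0.324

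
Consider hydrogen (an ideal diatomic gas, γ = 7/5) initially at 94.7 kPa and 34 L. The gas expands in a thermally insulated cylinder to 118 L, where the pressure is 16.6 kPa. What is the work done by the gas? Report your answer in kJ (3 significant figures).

W ≈ 3.15 kJ

Adiabatic: W = (P₁V₁ − P₂V₂)/(γ − 1) with γ = 7/5.
P₁V₁ = 3220 J, P₂V₂ = 1959 J.
W = (3220 − 1959) / 0.4 = 3153 J.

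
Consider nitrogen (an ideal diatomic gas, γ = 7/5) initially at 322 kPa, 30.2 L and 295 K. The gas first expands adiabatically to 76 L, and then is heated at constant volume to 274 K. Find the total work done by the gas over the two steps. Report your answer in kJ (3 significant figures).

W_total ≈ 7.50 kJ

Step 1 (adiabatic): W = (P₁V₁ − P₂V₂)/(γ−1) = (9724 − 6723)/0.4 = 7504 J.
Step 2 (isochoric): W = 0 (constant volume).
W_total = 7504 + 0 = 7504 J.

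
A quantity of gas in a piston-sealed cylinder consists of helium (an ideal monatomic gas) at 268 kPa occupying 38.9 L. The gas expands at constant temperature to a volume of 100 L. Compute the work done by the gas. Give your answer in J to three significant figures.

W ≈ 9840 J

Isothermal: W = nRT ln(V₂/V₁) = P₁V₁ ln(V₂/V₁).
P₁V₁ = (268 kPa)(38.9 L) = 10425 J.
W = 10425 × ln(100/38.9) = 10425 × 0.9442
W_by_gas = 9843 J.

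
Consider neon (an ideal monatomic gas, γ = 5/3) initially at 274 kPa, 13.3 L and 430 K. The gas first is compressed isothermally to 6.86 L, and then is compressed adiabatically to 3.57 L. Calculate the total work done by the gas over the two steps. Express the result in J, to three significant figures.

W_total ≈ -5400 J

Step 1 (isothermal): W = P₁V₁ ln(V₂/V₁) = (3644) ln(6.86/13.3) = -2413 J.
After step 1: P = 531.2 kPa, V = 6.86 L, T = 430 K.
Step 2 (adiabatic): W = (P₁V₁ − P₂V₂)/(γ−1) = (3644 − 5633)/0.667 = -2983 J.
W_total = -2413 − 2983 = -5395 J.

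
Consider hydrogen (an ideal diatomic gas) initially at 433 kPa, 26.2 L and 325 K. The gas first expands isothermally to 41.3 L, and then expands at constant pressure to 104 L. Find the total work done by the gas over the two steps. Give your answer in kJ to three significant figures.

W_total ≈ 22.4 kJ

Step 1 (isothermal): W = P₁V₁ ln(V₂/V₁) = (11345) ln(41.3/26.2) = 5163 J.
After step 1: P = 274.7 kPa, V = 41.3 L, T = 325 K.
Step 2 (isobaric): W = PΔV = (274.7 kPa)(104 − 41.3 L) = 17223 J.
W_total = 5163 + 17223 = 22386 J.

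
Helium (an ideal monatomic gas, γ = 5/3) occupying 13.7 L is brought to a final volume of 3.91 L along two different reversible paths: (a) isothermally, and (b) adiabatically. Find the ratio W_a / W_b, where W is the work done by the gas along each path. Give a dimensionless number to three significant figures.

W_a / W_b ≈ 0.640

Path (a) isothermal: W = P₁V₁ ln(V₂/V₁) → W_a/(P₁V₁) = -1.254.
Path (b) adiabatic: W = P₁V₁(1 − (V₁/V₂)^(γ−1))/(γ−1) → W_b/(P₁V₁) = -1.96.
W_a / W_b = -1.254 / -1.96 = 0.6396.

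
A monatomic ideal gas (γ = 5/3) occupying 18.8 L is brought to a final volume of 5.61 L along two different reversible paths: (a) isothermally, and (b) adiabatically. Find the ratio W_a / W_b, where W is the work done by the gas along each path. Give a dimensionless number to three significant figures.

W_a / W_b ≈ 0.650

Path (a) isothermal: W = P₁V₁ ln(V₂/V₁) → W_a/(P₁V₁) = -1.209.
Path (b) adiabatic: W = P₁V₁(1 − (V₁/V₂)^(γ−1))/(γ−1) → W_b/(P₁V₁) = -1.859.
W_a / W_b = -1.209 / -1.859 = 0.6505.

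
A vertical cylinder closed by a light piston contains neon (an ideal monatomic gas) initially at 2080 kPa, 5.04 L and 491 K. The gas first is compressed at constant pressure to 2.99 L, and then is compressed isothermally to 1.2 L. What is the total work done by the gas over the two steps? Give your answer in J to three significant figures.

Step 1 (isobaric): W = PΔV = (2080 kPa)(2.99 − 5.04 L) = -4264 J.
After step 1: P = 2080 kPa, V = 2.99 L, T = 291.3 K.
Step 2 (isothermal): W = P₁V₁ ln(V₂/V₁) = (6219) ln(1.2/2.99) = -5678 J.
W_total = -4264 − 5678 = -9942 J.

W_total ≈ -9940 J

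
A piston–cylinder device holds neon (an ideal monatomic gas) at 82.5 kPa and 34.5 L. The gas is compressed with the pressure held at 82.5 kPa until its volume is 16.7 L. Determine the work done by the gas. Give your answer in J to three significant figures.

Isobaric: W = P ΔV.
W = (82.5 kPa)(16.7 − 34.5 L) = (82.5)(-17.8) = -1468 J.

W ≈ -1470 J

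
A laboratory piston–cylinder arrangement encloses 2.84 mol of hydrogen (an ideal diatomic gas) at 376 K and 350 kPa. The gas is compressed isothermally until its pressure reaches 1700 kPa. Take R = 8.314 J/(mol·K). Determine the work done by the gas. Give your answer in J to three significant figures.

W ≈ -14000 J

Isothermal process: W = nRT ln(V₂/V₁) = nRT ln(P₁/P₂).
W = (2.84)(8.314)(376) × ln(350/1700)
  = 8878 × ln(0.2059) = 8878 × -1.58
W_by_gas = -14031 J.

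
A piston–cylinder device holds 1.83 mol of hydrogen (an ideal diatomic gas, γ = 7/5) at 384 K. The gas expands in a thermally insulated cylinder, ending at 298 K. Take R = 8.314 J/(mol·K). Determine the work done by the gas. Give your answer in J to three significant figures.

Adiabatic ⇒ Q = 0, so W_by = −ΔU = nCᵥ(T₁ − T₂).
Cᵥ = 5R/2 = 20.79 J/(mol·K).
W = (1.83)(20.79)(384 − 298) = 3271 J.

W ≈ 3270 J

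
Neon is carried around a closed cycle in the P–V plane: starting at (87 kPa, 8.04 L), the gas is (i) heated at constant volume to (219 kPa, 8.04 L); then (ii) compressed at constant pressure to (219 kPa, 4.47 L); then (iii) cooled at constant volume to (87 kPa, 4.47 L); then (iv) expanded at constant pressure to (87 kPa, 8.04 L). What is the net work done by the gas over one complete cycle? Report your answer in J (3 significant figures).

W_net ≈ -471 J

Constant-volume legs do no work.
W(ii) = (219)(4.47 − 8.04) = -781.8 J; W(iv) = (87)(8.04 − 4.47) = 310.6 J.
W_net = -781.8 + 310.6 = -471.2 J (the counter-clockwise enclosed area).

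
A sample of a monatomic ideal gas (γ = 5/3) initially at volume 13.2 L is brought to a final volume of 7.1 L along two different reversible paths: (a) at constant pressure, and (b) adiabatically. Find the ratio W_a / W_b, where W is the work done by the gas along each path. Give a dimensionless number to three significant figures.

W_a / W_b ≈ 0.602

Path (a) isobaric: W = P₁(V₂ − V₁) → W_a/(P₁V₁) = -0.4621.
Path (b) adiabatic: W = P₁V₁(1 − (V₁/V₂)^(γ−1))/(γ−1) → W_b/(P₁V₁) = -0.768.
W_a / W_b = -0.4621 / -0.768 = 0.6018.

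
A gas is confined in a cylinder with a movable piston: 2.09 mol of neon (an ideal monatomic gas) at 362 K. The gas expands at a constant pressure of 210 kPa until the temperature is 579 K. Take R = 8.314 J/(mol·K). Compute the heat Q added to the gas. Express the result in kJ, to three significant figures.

Q ≈ 9.43 kJ

Isobaric: W = nRΔT = (2.09)(8.314)(217) = 3771 J.
ΔU = nCᵥΔT with Cᵥ = 3R/2: ΔU = (2.09)(12.47)(217) = 5656 J.
Q = ΔU + W = 5656 + 3771 = 9427 J.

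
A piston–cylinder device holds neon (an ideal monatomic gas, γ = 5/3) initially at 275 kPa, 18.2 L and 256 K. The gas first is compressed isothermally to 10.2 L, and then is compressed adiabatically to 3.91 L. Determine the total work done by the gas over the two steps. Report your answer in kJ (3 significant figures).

Step 1 (isothermal): W = P₁V₁ ln(V₂/V₁) = (5005) ln(10.2/18.2) = -2898 J.
After step 1: P = 490.7 kPa, V = 10.2 L, T = 256 K.
Step 2 (adiabatic): W = (P₁V₁ − P₂V₂)/(γ−1) = (5005 − 9485)/0.667 = -6719 J.
W_total = -2898 − 6719 = -9617 J.

W_total ≈ -9.62 kJ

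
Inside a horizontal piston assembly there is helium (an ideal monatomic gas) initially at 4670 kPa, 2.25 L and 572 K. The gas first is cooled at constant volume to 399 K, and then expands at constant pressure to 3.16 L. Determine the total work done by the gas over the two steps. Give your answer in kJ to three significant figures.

W_total ≈ 2.96 kJ

Step 1 (isochoric): W = 0 (constant volume).
After step 1: P = 3258 kPa (V unchanged).
Step 2 (isobaric): W = PΔV = (3258 kPa)(3.16 − 2.25 L) = 2964 J.
W_total = 0 + 2964 = 2964 J.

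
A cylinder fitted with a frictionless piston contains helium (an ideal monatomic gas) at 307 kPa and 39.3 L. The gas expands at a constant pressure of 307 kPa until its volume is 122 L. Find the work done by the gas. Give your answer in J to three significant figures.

Isobaric: W = P ΔV.
W = (307 kPa)(122 − 39.3 L) = (307)(82.7) = 25389 J.

W ≈ 25400 J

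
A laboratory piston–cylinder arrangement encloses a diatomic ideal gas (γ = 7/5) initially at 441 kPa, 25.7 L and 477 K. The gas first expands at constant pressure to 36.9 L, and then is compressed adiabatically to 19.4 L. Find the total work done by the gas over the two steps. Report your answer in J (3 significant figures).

Step 1 (isobaric): W = PΔV = (441 kPa)(36.9 − 25.7 L) = 4939 J.
After step 1: P = 441 kPa, V = 36.9 L, T = 684.9 K.
Step 2 (adiabatic): W = (P₁V₁ − P₂V₂)/(γ−1) = (16273 − 21045)/0.4 = -11931 J.
W_total = 4939 − 11931 = -6992 J.

W_total ≈ -6990 J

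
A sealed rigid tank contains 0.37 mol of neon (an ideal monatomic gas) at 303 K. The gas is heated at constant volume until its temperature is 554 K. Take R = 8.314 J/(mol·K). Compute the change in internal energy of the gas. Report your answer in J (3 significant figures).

Constant volume ⇒ W = 0, so Q = ΔU = nCᵥΔT with Cᵥ = 3R/2 = 12.47 J/(mol·K).
ΔU = (0.37)(12.47)(554 − 303) = 1158 J.

ΔU ≈ 1160 J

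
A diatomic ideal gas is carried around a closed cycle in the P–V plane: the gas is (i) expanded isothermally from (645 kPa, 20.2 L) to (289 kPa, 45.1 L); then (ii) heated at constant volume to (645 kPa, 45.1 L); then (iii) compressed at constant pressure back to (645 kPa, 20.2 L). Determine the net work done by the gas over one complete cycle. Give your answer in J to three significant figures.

Leg (i): W = PᵢVᵢ ln(V_f/Vᵢ) = (13029) ln(45.1/20.2) = 10465 J.
Leg (ii): W = 0.
Leg (iii): W = PΔV = (645)(20.2 − 45.1) = -16061 J.
W_net = 10465 − 16061 = -5596 J.

W_net ≈ -5600 J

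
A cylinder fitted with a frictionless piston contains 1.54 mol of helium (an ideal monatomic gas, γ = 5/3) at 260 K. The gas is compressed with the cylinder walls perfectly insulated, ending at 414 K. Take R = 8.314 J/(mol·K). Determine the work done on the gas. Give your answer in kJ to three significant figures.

W ≈ 2.96 kJ

Adiabatic ⇒ Q = 0, so W_by = −ΔU = nCᵥ(T₁ − T₂).
Cᵥ = 3R/2 = 12.47 J/(mol·K).
W = (1.54)(12.47)(260 − 414) = -2958 J.
Work on gas = −W_by = 2958 J.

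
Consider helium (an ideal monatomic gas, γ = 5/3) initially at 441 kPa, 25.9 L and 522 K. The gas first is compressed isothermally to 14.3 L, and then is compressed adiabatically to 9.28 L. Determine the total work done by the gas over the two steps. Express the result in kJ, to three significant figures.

W_total ≈ -12.5 kJ

Step 1 (isothermal): W = P₁V₁ ln(V₂/V₁) = (11422) ln(14.3/25.9) = -6784 J.
After step 1: P = 798.7 kPa, V = 14.3 L, T = 522 K.
Step 2 (adiabatic): W = (P₁V₁ − P₂V₂)/(γ−1) = (11422 − 15238)/0.667 = -5724 J.
W_total = -6784 − 5724 = -12509 J.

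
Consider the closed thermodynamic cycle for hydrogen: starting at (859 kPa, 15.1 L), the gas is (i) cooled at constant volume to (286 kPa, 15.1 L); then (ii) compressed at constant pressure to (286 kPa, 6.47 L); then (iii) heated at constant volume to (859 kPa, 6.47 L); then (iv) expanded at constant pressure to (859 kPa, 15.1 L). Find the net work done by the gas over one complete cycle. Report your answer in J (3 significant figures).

W_net ≈ 4940 J

Constant-volume legs do no work.
W(ii) = (286)(6.47 − 15.1) = -2468 J; W(iv) = (859)(15.1 − 6.47) = 7413 J.
W_net = -2468 + 7413 = 4945 J (the clockwise enclosed area).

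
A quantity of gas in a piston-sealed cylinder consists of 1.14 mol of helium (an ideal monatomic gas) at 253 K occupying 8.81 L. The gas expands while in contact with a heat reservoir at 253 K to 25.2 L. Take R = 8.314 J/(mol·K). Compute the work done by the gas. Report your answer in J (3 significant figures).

Isothermal: W = nRT ln(V₂/V₁).
W = (1.14)(8.314)(253) × ln(25.2/8.81)
  = 2398 × 1.051
W_by_gas = 2520 J.

W ≈ 2520 J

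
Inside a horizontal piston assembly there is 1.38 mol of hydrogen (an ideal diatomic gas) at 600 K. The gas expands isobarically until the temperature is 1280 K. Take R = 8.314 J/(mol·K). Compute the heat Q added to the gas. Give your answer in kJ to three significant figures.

Q ≈ 27.3 kJ

Isobaric: W = nRΔT = (1.38)(8.314)(680) = 7802 J.
ΔU = nCᵥΔT with Cᵥ = 5R/2: ΔU = (1.38)(20.79)(680) = 19505 J.
Q = ΔU + W = 19505 + 7802 = 27307 J.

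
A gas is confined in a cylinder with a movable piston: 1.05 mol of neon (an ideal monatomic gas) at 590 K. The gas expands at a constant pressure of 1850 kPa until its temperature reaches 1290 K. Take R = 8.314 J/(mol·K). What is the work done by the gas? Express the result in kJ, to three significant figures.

W ≈ 6.11 kJ

Isobaric: W = P ΔV = nR ΔT.
W = (1.05)(8.314)(1290 − 590) = 6111 J.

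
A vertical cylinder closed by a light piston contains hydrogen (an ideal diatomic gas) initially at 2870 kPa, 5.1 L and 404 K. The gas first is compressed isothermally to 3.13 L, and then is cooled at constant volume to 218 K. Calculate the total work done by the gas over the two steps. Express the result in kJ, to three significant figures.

Step 1 (isothermal): W = P₁V₁ ln(V₂/V₁) = (14637) ln(3.13/5.1) = -7146 J.
Step 2 (isochoric): W = 0 (constant volume).
W_total = -7146 + 0 = -7146 J.

W_total ≈ -7.15 kJ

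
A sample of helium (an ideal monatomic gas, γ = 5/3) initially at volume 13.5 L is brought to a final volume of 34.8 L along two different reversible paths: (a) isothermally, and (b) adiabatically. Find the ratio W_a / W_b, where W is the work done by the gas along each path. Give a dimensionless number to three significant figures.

W_a / W_b ≈ 1.35

Path (a) isothermal: W = P₁V₁ ln(V₂/V₁) → W_a/(P₁V₁) = 0.9469.
Path (b) adiabatic: W = P₁V₁(1 − (V₁/V₂)^(γ−1))/(γ−1) → W_b/(P₁V₁) = 0.7021.
W_a / W_b = 0.9469 / 0.7021 = 1.349.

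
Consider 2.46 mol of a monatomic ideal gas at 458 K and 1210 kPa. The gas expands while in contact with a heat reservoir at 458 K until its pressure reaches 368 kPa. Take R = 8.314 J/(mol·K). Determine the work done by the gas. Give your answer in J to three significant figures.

Isothermal process: W = nRT ln(V₂/V₁) = nRT ln(P₁/P₂).
W = (2.46)(8.314)(458) × ln(1210/368)
  = 9367 × ln(3.288) = 9367 × 1.19
W_by_gas = 11150 J.

W ≈ 11100 J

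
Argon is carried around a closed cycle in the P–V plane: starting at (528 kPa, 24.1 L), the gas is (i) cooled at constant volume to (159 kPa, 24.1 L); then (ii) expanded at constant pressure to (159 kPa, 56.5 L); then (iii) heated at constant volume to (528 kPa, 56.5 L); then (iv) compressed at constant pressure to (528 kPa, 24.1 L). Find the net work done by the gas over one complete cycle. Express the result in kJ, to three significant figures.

W_net ≈ -12.0 kJ

Constant-volume legs do no work.
W(ii) = (159)(56.5 − 24.1) = 5152 J; W(iv) = (528)(24.1 − 56.5) = -17107 J.
W_net = 5152 − 17107 = -11956 J (the counter-clockwise enclosed area).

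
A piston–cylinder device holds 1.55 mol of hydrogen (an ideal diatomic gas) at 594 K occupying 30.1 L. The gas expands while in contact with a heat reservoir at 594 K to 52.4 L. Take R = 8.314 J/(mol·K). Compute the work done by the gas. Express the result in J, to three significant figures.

Isothermal: W = nRT ln(V₂/V₁).
W = (1.55)(8.314)(594) × ln(52.4/30.1)
  = 7655 × 0.5544
W_by_gas = 4244 J.

W ≈ 4240 J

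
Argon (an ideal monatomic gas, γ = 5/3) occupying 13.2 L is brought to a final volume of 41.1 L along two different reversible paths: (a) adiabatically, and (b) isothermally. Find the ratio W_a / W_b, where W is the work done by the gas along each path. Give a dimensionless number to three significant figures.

W_a / W_b ≈ 0.701

Path (a) adiabatic: W = P₁V₁(1 − (V₁/V₂)^(γ−1))/(γ−1) → W_a/(P₁V₁) = 0.7965.
Path (b) isothermal: W = P₁V₁ ln(V₂/V₁) → W_b/(P₁V₁) = 1.136.
W_a / W_b = 0.7965 / 1.136 = 0.7013.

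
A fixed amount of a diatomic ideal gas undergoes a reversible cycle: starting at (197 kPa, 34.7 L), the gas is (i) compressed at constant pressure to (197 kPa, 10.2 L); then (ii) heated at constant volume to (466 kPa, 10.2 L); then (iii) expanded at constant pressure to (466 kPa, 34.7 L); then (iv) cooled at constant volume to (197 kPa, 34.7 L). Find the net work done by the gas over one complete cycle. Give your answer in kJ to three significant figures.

W_net ≈ 6.59 kJ

Constant-volume legs do no work.
W(i) = (197)(10.2 − 34.7) = -4827 J; W(iii) = (466)(34.7 − 10.2) = 11417 J.
W_net = -4827 + 11417 = 6591 J (the clockwise enclosed area).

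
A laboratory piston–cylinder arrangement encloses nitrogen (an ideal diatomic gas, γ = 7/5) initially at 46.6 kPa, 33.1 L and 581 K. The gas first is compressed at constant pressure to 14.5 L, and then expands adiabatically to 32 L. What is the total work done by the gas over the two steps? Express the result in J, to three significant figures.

Step 1 (isobaric): W = PΔV = (46.6 kPa)(14.5 − 33.1 L) = -866.8 J.
After step 1: P = 46.6 kPa, V = 14.5 L, T = 254.5 K.
Step 2 (adiabatic): W = (P₁V₁ − P₂V₂)/(γ−1) = (675.7 − 492.3)/0.4 = 458.5 J.
W_total = -866.8 + 458.5 = -408.3 J.

W_total ≈ -408 J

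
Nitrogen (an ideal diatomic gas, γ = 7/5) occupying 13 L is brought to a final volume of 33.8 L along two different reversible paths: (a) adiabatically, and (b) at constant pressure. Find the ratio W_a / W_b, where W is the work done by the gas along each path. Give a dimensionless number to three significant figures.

W_a / W_b ≈ 0.496

Path (a) adiabatic: W = P₁V₁(1 − (V₁/V₂)^(γ−1))/(γ−1) → W_a/(P₁V₁) = 0.7941.
Path (b) isobaric: W = P₁(V₂ − V₁) → W_b/(P₁V₁) = 1.6.
W_a / W_b = 0.7941 / 1.6 = 0.4963.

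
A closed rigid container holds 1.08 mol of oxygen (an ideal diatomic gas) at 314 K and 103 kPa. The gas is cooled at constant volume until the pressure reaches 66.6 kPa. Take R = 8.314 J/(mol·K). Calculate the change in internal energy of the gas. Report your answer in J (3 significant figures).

ΔU ≈ -2490 J

Constant volume ⇒ W = 0, so Q = ΔU = nCᵥΔT with Cᵥ = 5R/2 = 20.79 J/(mol·K).
At constant V, T₂/T₁ = P₂/P₁ ⇒ ΔT = T₁(P₂/P₁ − 1) = 314·(66.6/103 − 1) = -111 K.
ΔU = (1.08)(20.79)(-111) = -2491 J.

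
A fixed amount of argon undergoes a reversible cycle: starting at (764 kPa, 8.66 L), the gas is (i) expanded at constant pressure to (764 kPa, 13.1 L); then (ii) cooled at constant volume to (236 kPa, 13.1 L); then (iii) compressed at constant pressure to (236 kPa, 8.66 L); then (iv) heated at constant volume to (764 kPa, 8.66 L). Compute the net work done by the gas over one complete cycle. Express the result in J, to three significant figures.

Constant-volume legs do no work.
W(i) = (764)(13.1 − 8.66) = 3392 J; W(iii) = (236)(8.66 − 13.1) = -1048 J.
W_net = 3392 − 1048 = 2344 J (the clockwise enclosed area).

W_net ≈ 2340 J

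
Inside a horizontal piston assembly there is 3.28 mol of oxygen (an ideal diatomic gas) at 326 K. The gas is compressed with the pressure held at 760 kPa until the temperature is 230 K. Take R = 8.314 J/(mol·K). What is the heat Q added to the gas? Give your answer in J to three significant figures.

Q ≈ -9160 J

Isobaric: W = nRΔT = (3.28)(8.314)(-96) = -2618 J.
ΔU = nCᵥΔT with Cᵥ = 5R/2: ΔU = (3.28)(20.79)(-96) = -6545 J.
Q = ΔU + W = -6545 − 2618 = -9163 J.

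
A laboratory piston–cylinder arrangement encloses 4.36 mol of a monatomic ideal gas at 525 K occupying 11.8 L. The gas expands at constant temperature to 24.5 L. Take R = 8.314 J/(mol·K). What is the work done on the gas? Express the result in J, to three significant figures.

W ≈ -13900 J

Isothermal: W = nRT ln(V₂/V₁).
W = (4.36)(8.314)(525) × ln(24.5/11.8)
  = 19031 × 0.7306
W_by_gas = 13903 J; work on gas = −W_by = -13903 J.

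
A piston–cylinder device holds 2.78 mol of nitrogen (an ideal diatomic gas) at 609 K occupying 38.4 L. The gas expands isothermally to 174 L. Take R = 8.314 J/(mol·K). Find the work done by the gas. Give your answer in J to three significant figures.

Isothermal: W = nRT ln(V₂/V₁).
W = (2.78)(8.314)(609) × ln(174/38.4)
  = 14076 × 1.511
W_by_gas = 21268 J.

W ≈ 21300 J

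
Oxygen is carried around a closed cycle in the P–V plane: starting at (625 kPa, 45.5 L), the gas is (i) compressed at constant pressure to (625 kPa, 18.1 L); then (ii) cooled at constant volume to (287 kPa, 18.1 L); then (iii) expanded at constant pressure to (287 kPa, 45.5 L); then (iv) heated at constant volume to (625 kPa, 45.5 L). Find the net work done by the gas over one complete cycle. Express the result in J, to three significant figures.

Constant-volume legs do no work.
W(i) = (625)(18.1 − 45.5) = -17125 J; W(iii) = (287)(45.5 − 18.1) = 7864 J.
W_net = -17125 + 7864 = -9261 J (the counter-clockwise enclosed area).

W_net ≈ -9260 J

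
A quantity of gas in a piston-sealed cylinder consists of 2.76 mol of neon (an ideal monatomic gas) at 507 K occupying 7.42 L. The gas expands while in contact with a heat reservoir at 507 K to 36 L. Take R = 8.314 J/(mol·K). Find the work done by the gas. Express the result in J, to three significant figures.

W ≈ 18400 J

Isothermal: W = nRT ln(V₂/V₁).
W = (2.76)(8.314)(507) × ln(36/7.42)
  = 11634 × 1.579
W_by_gas = 18374 J.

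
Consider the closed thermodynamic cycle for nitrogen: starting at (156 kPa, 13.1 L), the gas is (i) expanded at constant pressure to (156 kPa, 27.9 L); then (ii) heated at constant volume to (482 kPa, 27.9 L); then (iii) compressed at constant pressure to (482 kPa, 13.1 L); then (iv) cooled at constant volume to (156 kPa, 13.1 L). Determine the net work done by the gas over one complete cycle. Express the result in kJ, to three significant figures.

Constant-volume legs do no work.
W(i) = (156)(27.9 − 13.1) = 2309 J; W(iii) = (482)(13.1 − 27.9) = -7134 J.
W_net = 2309 − 7134 = -4825 J (the counter-clockwise enclosed area).

W_net ≈ -4.82 kJ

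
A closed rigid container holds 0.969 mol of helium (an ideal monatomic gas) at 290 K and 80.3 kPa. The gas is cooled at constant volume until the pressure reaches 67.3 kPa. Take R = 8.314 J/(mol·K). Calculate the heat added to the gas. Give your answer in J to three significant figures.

Q ≈ -567 J

Constant volume ⇒ W = 0, so Q = ΔU = nCᵥΔT with Cᵥ = 3R/2 = 12.47 J/(mol·K).
At constant V, T₂/T₁ = P₂/P₁ ⇒ ΔT = T₁(P₂/P₁ − 1) = 290·(67.3/80.3 − 1) = -46.95 K.
ΔU = (0.969)(12.47)(-46.95) = -567.3 J.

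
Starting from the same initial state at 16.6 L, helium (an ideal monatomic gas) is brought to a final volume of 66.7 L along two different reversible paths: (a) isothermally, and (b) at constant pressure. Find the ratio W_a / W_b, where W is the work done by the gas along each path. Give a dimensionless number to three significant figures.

Path (a) isothermal: W = P₁V₁ ln(V₂/V₁) → W_a/(P₁V₁) = 1.391.
Path (b) isobaric: W = P₁(V₂ − V₁) → W_b/(P₁V₁) = 3.018.
W_a / W_b = 1.391 / 3.018 = 0.4608.

W_a / W_b ≈ 0.461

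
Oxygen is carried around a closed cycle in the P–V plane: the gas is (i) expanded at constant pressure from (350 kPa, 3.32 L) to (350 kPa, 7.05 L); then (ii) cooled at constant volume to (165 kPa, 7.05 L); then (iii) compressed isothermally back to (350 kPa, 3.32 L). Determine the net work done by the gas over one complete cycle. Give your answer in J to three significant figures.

Leg (i): W = PΔV = (350)(7.05 − 3.32) = 1306 J.
Leg (ii): W = 0.
Leg (iii): W = PᵢVᵢ ln(V_f/Vᵢ) = (1163) ln(3.32/7.05) = -876 J.
W_net = 1306 − 876 = 429.5 J.

W_net ≈ 429 J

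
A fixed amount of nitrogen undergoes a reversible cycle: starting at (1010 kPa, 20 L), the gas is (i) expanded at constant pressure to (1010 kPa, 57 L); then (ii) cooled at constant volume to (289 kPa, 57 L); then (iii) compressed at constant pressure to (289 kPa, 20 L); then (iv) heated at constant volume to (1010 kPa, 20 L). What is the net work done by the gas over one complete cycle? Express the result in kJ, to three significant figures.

W_net ≈ 26.7 kJ

Constant-volume legs do no work.
W(i) = (1010)(57 − 20) = 37370 J; W(iii) = (289)(20 − 57) = -10693 J.
W_net = 37370 − 10693 = 26677 J (the clockwise enclosed area).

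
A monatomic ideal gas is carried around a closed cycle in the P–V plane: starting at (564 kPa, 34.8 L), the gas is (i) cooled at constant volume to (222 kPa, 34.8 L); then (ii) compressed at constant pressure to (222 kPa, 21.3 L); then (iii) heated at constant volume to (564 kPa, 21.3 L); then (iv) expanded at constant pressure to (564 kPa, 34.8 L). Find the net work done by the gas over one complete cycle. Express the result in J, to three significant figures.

Constant-volume legs do no work.
W(ii) = (222)(21.3 − 34.8) = -2997 J; W(iv) = (564)(34.8 − 21.3) = 7614 J.
W_net = -2997 + 7614 = 4617 J (the clockwise enclosed area).

W_net ≈ 4620 J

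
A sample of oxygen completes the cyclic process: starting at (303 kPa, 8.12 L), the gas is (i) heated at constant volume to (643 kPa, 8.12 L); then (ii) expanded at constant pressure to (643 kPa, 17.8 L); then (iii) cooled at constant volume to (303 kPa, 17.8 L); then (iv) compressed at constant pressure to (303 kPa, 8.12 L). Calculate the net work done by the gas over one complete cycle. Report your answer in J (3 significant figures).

Constant-volume legs do no work.
W(ii) = (643)(17.8 − 8.12) = 6224 J; W(iv) = (303)(8.12 − 17.8) = -2933 J.
W_net = 6224 − 2933 = 3291 J (the clockwise enclosed area).

W_net ≈ 3290 J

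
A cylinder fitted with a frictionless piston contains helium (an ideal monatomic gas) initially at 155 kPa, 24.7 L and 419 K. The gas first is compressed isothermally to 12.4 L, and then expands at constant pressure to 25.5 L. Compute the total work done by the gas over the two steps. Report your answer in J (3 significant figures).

W_total ≈ 1410 J

Step 1 (isothermal): W = P₁V₁ ln(V₂/V₁) = (3828) ln(12.4/24.7) = -2638 J.
After step 1: P = 308.8 kPa, V = 12.4 L, T = 419 K.
Step 2 (isobaric): W = PΔV = (308.8 kPa)(25.5 − 12.4 L) = 4045 J.
W_total = -2638 + 4045 = 1406 J.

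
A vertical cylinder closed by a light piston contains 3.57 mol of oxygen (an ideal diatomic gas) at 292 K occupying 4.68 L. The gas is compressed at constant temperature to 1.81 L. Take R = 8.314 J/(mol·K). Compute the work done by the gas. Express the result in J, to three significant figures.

W ≈ -8230 J

Isothermal: W = nRT ln(V₂/V₁).
W = (3.57)(8.314)(292) × ln(1.81/4.68)
  = 8667 × -0.95
W_by_gas = -8233 J.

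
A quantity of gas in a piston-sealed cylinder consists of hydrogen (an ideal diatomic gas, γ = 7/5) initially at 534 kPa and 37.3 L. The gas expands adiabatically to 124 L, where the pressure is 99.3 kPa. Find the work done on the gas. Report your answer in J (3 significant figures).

W ≈ -19000 J

Adiabatic: W = (P₁V₁ − P₂V₂)/(γ − 1) with γ = 7/5.
P₁V₁ = 19918 J, P₂V₂ = 12313 J.
W = (19918 − 12313) / 0.4 = 19012 J.
Work on gas = −W_by = -19012 J.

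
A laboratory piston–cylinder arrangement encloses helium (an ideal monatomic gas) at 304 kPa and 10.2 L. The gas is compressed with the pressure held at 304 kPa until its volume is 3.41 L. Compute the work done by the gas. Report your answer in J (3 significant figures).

Isobaric: W = P ΔV.
W = (304 kPa)(3.41 − 10.2 L) = (304)(-6.79) = -2064 J.

W ≈ -2060 J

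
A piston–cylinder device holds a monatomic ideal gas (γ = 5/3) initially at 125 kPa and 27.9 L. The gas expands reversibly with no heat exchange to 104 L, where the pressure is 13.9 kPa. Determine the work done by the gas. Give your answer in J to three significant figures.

Adiabatic: W = (P₁V₁ − P₂V₂)/(γ − 1) with γ = 5/3.
P₁V₁ = 3488 J, P₂V₂ = 1446 J.
W = (3488 − 1446) / 0.6667 = 3063 J.

W ≈ 3060 J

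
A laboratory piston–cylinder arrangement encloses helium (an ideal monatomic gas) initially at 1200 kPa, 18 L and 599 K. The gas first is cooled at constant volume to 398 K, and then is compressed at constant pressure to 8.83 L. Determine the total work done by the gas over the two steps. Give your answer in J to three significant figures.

W_total ≈ -7310 J

Step 1 (isochoric): W = 0 (constant volume).
After step 1: P = 797.3 kPa (V unchanged).
Step 2 (isobaric): W = PΔV = (797.3 kPa)(8.83 − 18 L) = -7312 J.
W_total = 0 − 7312 = -7312 J.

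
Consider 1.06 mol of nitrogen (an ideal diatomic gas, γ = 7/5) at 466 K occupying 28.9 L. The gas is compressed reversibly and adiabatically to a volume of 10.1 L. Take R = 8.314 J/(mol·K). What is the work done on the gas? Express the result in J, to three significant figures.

Adiabatic: TV^(γ−1) = const with γ = 7/5.
T₂ = T₁ (V₁/V₂)^(γ−1) = 466 × (28.9/10.1)^0.4 = 466 × 1.523 = 709.6 K.
W_by = nCᵥ(T₁ − T₂) = (1.06)(20.79)(466 − 709.6) = -5367 J.
Work on gas = −W_by = 5367 J.

W ≈ 5370 J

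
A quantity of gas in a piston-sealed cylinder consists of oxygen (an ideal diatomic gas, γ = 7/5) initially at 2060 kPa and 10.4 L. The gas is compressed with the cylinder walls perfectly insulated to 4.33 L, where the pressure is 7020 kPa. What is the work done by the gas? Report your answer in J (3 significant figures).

Adiabatic: W = (P₁V₁ − P₂V₂)/(γ − 1) with γ = 7/5.
P₁V₁ = 21424 J, P₂V₂ = 30397 J.
W = (21424 − 30397) / 0.4 = -22432 J.

W ≈ -22400 J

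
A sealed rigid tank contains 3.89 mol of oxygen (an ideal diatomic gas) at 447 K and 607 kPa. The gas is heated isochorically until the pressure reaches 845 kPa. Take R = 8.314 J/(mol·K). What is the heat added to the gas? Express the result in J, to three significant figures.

Q ≈ 14200 J

Constant volume ⇒ W = 0, so Q = ΔU = nCᵥΔT with Cᵥ = 5R/2 = 20.79 J/(mol·K).
At constant V, T₂/T₁ = P₂/P₁ ⇒ ΔT = T₁(P₂/P₁ − 1) = 447·(845/607 − 1) = 175.3 K.
ΔU = (3.89)(20.79)(175.3) = 14171 J.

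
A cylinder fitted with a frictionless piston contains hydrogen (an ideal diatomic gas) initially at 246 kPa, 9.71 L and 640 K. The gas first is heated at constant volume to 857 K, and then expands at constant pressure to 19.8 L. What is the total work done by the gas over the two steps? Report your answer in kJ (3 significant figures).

Step 1 (isochoric): W = 0 (constant volume).
After step 1: P = 329.4 kPa (V unchanged).
Step 2 (isobaric): W = PΔV = (329.4 kPa)(19.8 − 9.71 L) = 3324 J.
W_total = 0 + 3324 = 3324 J.

W_total ≈ 3.32 kJ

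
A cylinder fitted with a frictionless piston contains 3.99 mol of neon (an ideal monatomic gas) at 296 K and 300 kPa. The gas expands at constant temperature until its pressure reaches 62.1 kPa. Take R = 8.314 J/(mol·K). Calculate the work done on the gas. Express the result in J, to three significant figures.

W ≈ -15500 J

Isothermal process: W = nRT ln(V₂/V₁) = nRT ln(P₁/P₂).
W = (3.99)(8.314)(296) × ln(300/62.1)
  = 9819 × ln(4.831) = 9819 × 1.575
W_by_gas = 15466 J; work on gas = −W_by = -15466 J.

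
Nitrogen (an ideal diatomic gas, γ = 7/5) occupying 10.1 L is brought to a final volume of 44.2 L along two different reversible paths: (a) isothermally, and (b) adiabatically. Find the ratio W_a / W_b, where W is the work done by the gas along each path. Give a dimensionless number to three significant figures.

W_a / W_b ≈ 1.32

Path (a) isothermal: W = P₁V₁ ln(V₂/V₁) → W_a/(P₁V₁) = 1.476.
Path (b) adiabatic: W = P₁V₁(1 − (V₁/V₂)^(γ−1))/(γ−1) → W_b/(P₁V₁) = 1.115.
W_a / W_b = 1.476 / 1.115 = 1.324.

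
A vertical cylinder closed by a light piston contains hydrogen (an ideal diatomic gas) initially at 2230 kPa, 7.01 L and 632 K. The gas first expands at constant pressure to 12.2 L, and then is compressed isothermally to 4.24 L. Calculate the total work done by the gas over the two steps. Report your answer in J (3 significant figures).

W_total ≈ -17200 J

Step 1 (isobaric): W = PΔV = (2230 kPa)(12.2 − 7.01 L) = 11574 J.
After step 1: P = 2230 kPa, V = 12.2 L, T = 1100 K.
Step 2 (isothermal): W = P₁V₁ ln(V₂/V₁) = (27206) ln(4.24/12.2) = -28753 J.
W_total = 11574 − 28753 = -17180 J.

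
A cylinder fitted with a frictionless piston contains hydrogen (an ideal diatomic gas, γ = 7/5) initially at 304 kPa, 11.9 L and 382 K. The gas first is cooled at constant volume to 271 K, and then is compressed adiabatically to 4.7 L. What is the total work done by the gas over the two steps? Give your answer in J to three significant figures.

W_total ≈ -2890 J

Step 1 (isochoric): W = 0 (constant volume).
After step 1: P = 215.7 kPa (V unchanged).
Step 2 (adiabatic): W = (P₁V₁ − P₂V₂)/(γ−1) = (2566 − 3721)/0.4 = -2887 J.
W_total = 0 − 2887 = -2887 J.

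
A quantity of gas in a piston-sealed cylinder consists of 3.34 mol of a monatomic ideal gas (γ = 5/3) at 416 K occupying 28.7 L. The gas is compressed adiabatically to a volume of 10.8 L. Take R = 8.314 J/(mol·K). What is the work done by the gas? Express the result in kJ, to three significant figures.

Adiabatic: TV^(γ−1) = const with γ = 5/3.
T₂ = T₁ (V₁/V₂)^(γ−1) = 416 × (28.7/10.8)^0.667 = 416 × 1.919 = 798.1 K.
W_by = nCᵥ(T₁ − T₂) = (3.34)(12.47)(416 − 798.1) = -15916 J.

W ≈ -15.9 kJ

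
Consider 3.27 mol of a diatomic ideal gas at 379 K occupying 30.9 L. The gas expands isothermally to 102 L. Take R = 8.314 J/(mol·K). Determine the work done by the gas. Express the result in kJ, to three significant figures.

W ≈ 12.3 kJ

Isothermal: W = nRT ln(V₂/V₁).
W = (3.27)(8.314)(379) × ln(102/30.9)
  = 10304 × 1.194
W_by_gas = 12305 J.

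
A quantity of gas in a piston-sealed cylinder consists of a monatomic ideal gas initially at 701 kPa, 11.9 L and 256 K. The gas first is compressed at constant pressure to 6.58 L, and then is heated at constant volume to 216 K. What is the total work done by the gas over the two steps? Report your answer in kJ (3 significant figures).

W_total ≈ -3.73 kJ

Step 1 (isobaric): W = PΔV = (701 kPa)(6.58 − 11.9 L) = -3729 J.
Step 2 (isochoric): W = 0 (constant volume).
W_total = -3729 + 0 = -3729 J.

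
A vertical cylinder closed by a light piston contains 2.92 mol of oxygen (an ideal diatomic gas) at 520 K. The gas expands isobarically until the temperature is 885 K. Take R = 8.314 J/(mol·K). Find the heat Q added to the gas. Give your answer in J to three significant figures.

Isobaric: W = nRΔT = (2.92)(8.314)(365) = 8861 J.
ΔU = nCᵥΔT with Cᵥ = 5R/2: ΔU = (2.92)(20.79)(365) = 22153 J.
Q = ΔU + W = 22153 + 8861 = 31014 J.

Q ≈ 31000 J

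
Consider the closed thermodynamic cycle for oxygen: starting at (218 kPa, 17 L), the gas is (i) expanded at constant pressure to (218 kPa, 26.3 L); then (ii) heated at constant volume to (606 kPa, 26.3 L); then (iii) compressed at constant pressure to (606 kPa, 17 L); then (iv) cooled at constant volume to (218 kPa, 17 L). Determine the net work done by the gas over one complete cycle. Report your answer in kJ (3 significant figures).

W_net ≈ -3.61 kJ

Constant-volume legs do no work.
W(i) = (218)(26.3 − 17) = 2027 J; W(iii) = (606)(17 − 26.3) = -5636 J.
W_net = 2027 − 5636 = -3608 J (the counter-clockwise enclosed area).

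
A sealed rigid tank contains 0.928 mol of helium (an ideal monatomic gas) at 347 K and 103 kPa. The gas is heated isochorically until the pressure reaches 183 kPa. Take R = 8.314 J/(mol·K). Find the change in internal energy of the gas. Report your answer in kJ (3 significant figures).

ΔU ≈ 3.12 kJ

Constant volume ⇒ W = 0, so Q = ΔU = nCᵥΔT with Cᵥ = 3R/2 = 12.47 J/(mol·K).
At constant V, T₂/T₁ = P₂/P₁ ⇒ ΔT = T₁(P₂/P₁ − 1) = 347·(183/103 − 1) = 269.5 K.
ΔU = (0.928)(12.47)(269.5) = 3119 J.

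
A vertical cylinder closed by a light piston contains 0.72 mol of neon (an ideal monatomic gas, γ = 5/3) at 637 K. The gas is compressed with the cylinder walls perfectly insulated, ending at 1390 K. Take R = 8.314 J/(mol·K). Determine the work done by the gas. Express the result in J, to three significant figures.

W ≈ -6760 J

Adiabatic ⇒ Q = 0, so W_by = −ΔU = nCᵥ(T₁ − T₂).
Cᵥ = 3R/2 = 12.47 J/(mol·K).
W = (0.72)(12.47)(637 − 1390) = -6761 J.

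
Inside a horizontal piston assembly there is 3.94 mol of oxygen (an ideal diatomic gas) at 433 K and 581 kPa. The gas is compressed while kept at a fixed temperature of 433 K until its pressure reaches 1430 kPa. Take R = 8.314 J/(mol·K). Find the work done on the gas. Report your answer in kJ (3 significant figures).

Isothermal process: W = nRT ln(V₂/V₁) = nRT ln(P₁/P₂).
W = (3.94)(8.314)(433) × ln(581/1430)
  = 14184 × ln(0.4063) = 14184 × -0.9007
W_by_gas = -12775 J; work on gas = −W_by = 12775 J.

W ≈ 12.8 kJ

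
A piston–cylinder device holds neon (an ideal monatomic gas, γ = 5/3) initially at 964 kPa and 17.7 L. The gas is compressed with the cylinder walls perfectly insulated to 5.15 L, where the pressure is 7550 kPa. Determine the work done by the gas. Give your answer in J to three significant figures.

Adiabatic: W = (P₁V₁ − P₂V₂)/(γ − 1) with γ = 5/3.
P₁V₁ = 17063 J, P₂V₂ = 38882 J.
W = (17063 − 38882) / 0.6667 = -32730 J.

W ≈ -32700 J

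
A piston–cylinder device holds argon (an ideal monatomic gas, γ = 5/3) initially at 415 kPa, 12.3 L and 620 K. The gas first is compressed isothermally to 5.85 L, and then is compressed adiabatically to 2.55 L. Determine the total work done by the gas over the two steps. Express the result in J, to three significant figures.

W_total ≈ -9460 J

Step 1 (isothermal): W = P₁V₁ ln(V₂/V₁) = (5104) ln(5.85/12.3) = -3793 J.
After step 1: P = 872.6 kPa, V = 5.85 L, T = 620 K.
Step 2 (adiabatic): W = (P₁V₁ − P₂V₂)/(γ−1) = (5104 − 8879)/0.667 = -5662 J.
W_total = -3793 − 5662 = -9455 J.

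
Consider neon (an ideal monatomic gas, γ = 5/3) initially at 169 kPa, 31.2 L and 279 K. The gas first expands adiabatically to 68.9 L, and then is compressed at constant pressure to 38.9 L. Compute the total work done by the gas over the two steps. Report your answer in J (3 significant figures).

W_total ≈ 1890 J

Step 1 (adiabatic): W = (P₁V₁ − P₂V₂)/(γ−1) = (5273 − 3109)/0.667 = 3245 J.
After step 1: P = 45.13 kPa, V = 68.9 L, T = 164.5 K.
Step 2 (isobaric): W = PΔV = (45.13 kPa)(38.9 − 68.9 L) = -1354 J.
W_total = 3245 − 1354 = 1891 J.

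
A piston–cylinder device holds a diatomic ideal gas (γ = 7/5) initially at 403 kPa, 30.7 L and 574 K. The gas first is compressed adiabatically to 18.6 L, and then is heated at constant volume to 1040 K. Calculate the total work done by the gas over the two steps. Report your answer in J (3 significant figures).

W_total ≈ -6860 J

Step 1 (adiabatic): W = (P₁V₁ − P₂V₂)/(γ−1) = (12372 − 15118)/0.4 = -6865 J.
Step 2 (isochoric): W = 0 (constant volume).
W_total = -6865 + 0 = -6865 J.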